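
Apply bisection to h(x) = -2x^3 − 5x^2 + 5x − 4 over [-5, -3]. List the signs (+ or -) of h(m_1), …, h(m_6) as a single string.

midpoint -4: h = 24 > 0 → [-4, -3]
midpoint -3.5: h = 3 > 0 → [-3.5, -3]
midpoint -3.25: h = -4.40625 < 0 → [-3.5, -3.25]
midpoint -3.375: h = -0.9414 < 0 → [-3.5, -3.375]
midpoint -3.4375: h = 0.9683 > 0 → [-3.4375, -3.375]
midpoint -3.40625: h = -0.0016 < 0 → [-3.4375, -3.40625]

++--+-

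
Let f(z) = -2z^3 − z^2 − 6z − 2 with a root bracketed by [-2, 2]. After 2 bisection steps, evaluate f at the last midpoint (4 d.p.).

m = 0, f(m) = -2 (−); new bracket [-2, 0]
m = -1, f(m) = 5 (+); new bracket [-1, 0]

5.0000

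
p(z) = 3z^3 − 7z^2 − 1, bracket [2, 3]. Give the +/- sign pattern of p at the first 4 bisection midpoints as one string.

+--+

m = 2.5, p(m) = 2.125 (+); new bracket [2, 2.5]
m = 2.25, p(m) = -2.265625 (−); new bracket [2.25, 2.5]
m = 2.375, p(m) = -0.294922 (−); new bracket [2.375, 2.5]
m = 2.4375, p(m) = 0.8567 (+); new bracket [2.375, 2.4375]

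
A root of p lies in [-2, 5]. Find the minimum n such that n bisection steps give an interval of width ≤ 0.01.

Width after n steps is 7/2^n. Need 2^n ≥ 7/0.01 = 700.
2^9 = 512 < 700 ≤ 2^10 = 1024, so n = 10.

10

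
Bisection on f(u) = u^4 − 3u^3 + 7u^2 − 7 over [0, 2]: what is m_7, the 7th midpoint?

f(1) = -2 < 0, so the root lies in [1, 2]
f(1.5) = 3.6875 > 0, so the root lies in [1, 1.5]
f(1.25) = 0.519531 > 0, so the root lies in [1, 1.25]
f(1.125) = -0.8103 < 0, so the root lies in [1.125, 1.25]
f(1.1875) = -0.164 < 0, so the root lies in [1.1875, 1.25]
f(1.21875) = 0.1729 > 0, so the root lies in [1.1875, 1.21875]
f(1.203125) = 0.0032 > 0, so the root lies in [1.1875, 1.203125]

1.203125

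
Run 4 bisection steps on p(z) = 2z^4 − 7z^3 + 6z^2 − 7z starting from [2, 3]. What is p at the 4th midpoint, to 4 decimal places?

2.6951

midpoint 2.5: p = -11.25 < 0 → [2.5, 3]
midpoint 2.75: p = -5.070312 < 0 → [2.75, 3]
midpoint 2.875: p = -0.23584 < 0 → [2.875, 3]
midpoint 2.9375: p = 2.6951 > 0 → [2.875, 2.9375]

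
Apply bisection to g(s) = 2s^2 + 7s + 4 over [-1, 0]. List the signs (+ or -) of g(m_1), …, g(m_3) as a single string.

+-+

midpoint -0.5: g = 1 > 0 → [-1, -0.5]
midpoint -0.75: g = -0.125 < 0 → [-0.75, -0.5]
midpoint -0.625: g = 0.40625 > 0 → [-0.75, -0.625]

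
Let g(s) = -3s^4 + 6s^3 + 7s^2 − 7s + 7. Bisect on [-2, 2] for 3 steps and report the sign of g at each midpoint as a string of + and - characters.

++-

midpoint 0: g = 7 > 0 → [-2, 0]
midpoint -1: g = 12 > 0 → [-2, -1]
midpoint -1.5: g = -2.1875 < 0 → [-1.5, -1]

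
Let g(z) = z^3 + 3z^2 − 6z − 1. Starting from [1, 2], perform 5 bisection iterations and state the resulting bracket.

z = 1.5 gives g = 0.125, positive; keep [1, 1.5]
z = 1.25 gives g = -1.859375, negative; keep [1.25, 1.5]
z = 1.375 gives g = -0.978516, negative; keep [1.375, 1.5]
z = 1.4375 gives g = -0.4553, negative; keep [1.4375, 1.5]
z = 1.46875 gives g = -0.1724, negative; keep [1.46875, 1.5]

[1.46875, 1.5]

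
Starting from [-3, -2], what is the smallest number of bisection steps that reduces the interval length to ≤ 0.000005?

18

Width after n steps is 1/2^n. Need 2^n ≥ 1/0.000005 = 200000.
2^17 = 131072 < 200000 ≤ 2^18 = 262144, so n = 18.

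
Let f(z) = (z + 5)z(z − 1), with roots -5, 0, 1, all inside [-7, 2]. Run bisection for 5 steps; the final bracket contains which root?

-5

midpoint -2.5: f = 21.875 > 0 → [-7, -2.5]
midpoint -4.75: f = 6.828125 > 0 → [-7, -4.75]
midpoint -5.875: f = -35.341797 < 0 → [-5.875, -4.75]
midpoint -5.3125: f = -10.4797 < 0 → [-5.3125, -4.75]
midpoint -5.03125: f = -0.9483 < 0 → [-5.03125, -4.75]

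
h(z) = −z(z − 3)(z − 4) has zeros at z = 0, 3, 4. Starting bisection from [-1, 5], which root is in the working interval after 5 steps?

z = 2 gives h = -4, negative; keep [-1, 2]
z = 0.5 gives h = -4.375, negative; keep [-1, 0.5]
z = -0.25 gives h = 3.453125, positive; keep [-0.25, 0.5]
z = 0.125 gives h = -1.3926, negative; keep [-0.25, 0.125]
z = -0.0625 gives h = 0.7776, positive; keep [-0.0625, 0.125]

0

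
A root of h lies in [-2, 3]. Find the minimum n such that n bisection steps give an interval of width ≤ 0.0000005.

24

Width after n steps is 5/2^n. Need 2^n ≥ 5/0.0000005 = 10000000.
2^23 = 8388608 < 10000000 ≤ 2^24 = 16777216, so n = 24.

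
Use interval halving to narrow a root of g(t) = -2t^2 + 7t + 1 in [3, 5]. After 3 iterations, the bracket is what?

t = 4 gives g = -3, negative; keep [3, 4]
t = 3.5 gives g = 1, positive; keep [3.5, 4]
t = 3.75 gives g = -0.875, negative; keep [3.5, 3.75]

[3.5, 3.75]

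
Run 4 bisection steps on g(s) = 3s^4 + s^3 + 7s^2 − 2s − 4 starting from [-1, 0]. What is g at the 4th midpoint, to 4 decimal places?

-0.5378

midpoint -0.5: g = -1.1875 < 0 → [-1, -0.5]
midpoint -0.75: g = 1.964844 > 0 → [-0.75, -0.5]
midpoint -0.625: g = 0.197998 > 0 → [-0.625, -0.5]
midpoint -0.5625: g = -0.5378 < 0 → [-0.625, -0.5625]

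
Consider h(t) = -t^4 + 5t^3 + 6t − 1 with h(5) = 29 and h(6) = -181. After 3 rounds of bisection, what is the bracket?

t = 5.5 gives h = -51.1875, negative; keep [5, 5.5]
t = 5.25 gives h = -5.675781, negative; keep [5, 5.25]
t = 5.125 gives h = 12.923584, positive; keep [5.125, 5.25]

[5.125, 5.25]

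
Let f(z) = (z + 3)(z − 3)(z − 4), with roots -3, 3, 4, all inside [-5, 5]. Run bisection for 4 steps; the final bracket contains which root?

-3

f(0) = 36 > 0, so the root lies in [-5, 0]
f(-2.5) = 17.875 > 0, so the root lies in [-5, -2.5]
f(-3.75) = -39.234375 < 0, so the root lies in [-3.75, -2.5]
f(-3.125) = -5.4551 < 0, so the root lies in [-3.125, -2.5]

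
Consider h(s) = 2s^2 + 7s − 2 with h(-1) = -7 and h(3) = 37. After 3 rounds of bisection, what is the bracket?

h(1) = 7 > 0, so the root lies in [-1, 1]
h(0) = -2 < 0, so the root lies in [0, 1]
h(0.5) = 2 > 0, so the root lies in [0, 0.5]

[0, 0.5]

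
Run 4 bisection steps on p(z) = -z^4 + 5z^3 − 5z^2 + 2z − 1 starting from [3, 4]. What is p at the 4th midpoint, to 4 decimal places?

m = 3.5, p(m) = 9.0625 (+); new bracket [3.5, 4]
m = 3.75, p(m) = 2.105469 (+); new bracket [3.75, 4]
m = 3.875, p(m) = -2.869385 (−); new bracket [3.75, 3.875]
m = 3.8125, p(m) = -0.2451 (−); new bracket [3.75, 3.8125]

-0.2451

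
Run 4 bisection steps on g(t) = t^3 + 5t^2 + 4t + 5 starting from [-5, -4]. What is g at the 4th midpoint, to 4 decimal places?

0.5359

midpoint -4.5: g = -2.875 < 0 → [-4.5, -4]
midpoint -4.25: g = 1.546875 > 0 → [-4.5, -4.25]
midpoint -4.375: g = -0.537109 < 0 → [-4.375, -4.25]
midpoint -4.3125: g = 0.5359 > 0 → [-4.375, -4.3125]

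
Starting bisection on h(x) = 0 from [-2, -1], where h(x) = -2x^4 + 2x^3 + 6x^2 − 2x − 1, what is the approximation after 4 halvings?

-1.4375

x = -1.5 gives h = -1.375, negative; keep [-1.5, -1]
x = -1.25 gives h = 2.085938, positive; keep [-1.5, -1.25]
x = -1.375 gives h = 0.745605, positive; keep [-1.5, -1.375]
x = -1.4375 gives h = -0.2076, negative; keep [-1.4375, -1.375]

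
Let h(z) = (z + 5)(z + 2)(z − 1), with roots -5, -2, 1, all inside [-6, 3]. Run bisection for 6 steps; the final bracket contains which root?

midpoint -1.5: h = -4.375 < 0 → [-1.5, 3]
midpoint 0.75: h = -3.953125 < 0 → [0.75, 3]
midpoint 1.875: h = 23.310547 > 0 → [0.75, 1.875]
midpoint 1.3125: h = 6.5344 > 0 → [0.75, 1.3125]
midpoint 1.03125: h = 0.5713 > 0 → [0.75, 1.03125]
midpoint 0.890625: h = -1.8624 < 0 → [0.890625, 1.03125]

1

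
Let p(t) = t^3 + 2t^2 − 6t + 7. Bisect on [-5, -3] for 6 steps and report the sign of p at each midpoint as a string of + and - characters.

-++++-

m = -4, p(m) = -1 (−); new bracket [-4, -3]
m = -3.5, p(m) = 9.625 (+); new bracket [-4, -3.5]
m = -3.75, p(m) = 4.890625 (+); new bracket [-4, -3.75]
m = -3.875, p(m) = 2.0957 (+); new bracket [-4, -3.875]
m = -3.9375, p(m) = 0.5862 (+); new bracket [-4, -3.9375]
m = -3.96875, p(m) = -0.1972 (−); new bracket [-3.96875, -3.9375]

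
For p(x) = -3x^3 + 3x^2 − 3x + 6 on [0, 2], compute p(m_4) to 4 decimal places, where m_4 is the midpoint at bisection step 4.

m = 1, p(m) = 3 (+); new bracket [1, 2]
m = 1.5, p(m) = -1.875 (−); new bracket [1, 1.5]
m = 1.25, p(m) = 1.078125 (+); new bracket [1.25, 1.5]
m = 1.375, p(m) = -0.252 (−); new bracket [1.25, 1.375]

-0.2520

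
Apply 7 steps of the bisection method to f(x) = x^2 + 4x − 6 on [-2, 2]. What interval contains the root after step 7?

[1.15625, 1.1875]

m = 0, f(m) = -6 (−); new bracket [0, 2]
m = 1, f(m) = -1 (−); new bracket [1, 2]
m = 1.5, f(m) = 2.25 (+); new bracket [1, 1.5]
m = 1.25, f(m) = 0.5625 (+); new bracket [1, 1.25]
m = 1.125, f(m) = -0.2344 (−); new bracket [1.125, 1.25]
m = 1.1875, f(m) = 0.1602 (+); new bracket [1.125, 1.1875]
m = 1.15625, f(m) = -0.0381 (−); new bracket [1.15625, 1.1875]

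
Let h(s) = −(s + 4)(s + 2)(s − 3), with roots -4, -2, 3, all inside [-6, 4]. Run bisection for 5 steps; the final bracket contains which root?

midpoint -1: h = 12 > 0 → [-1, 4]
midpoint 1.5: h = 28.875 > 0 → [1.5, 4]
midpoint 2.75: h = 8.015625 > 0 → [2.75, 4]
midpoint 3.375: h = -14.8652 < 0 → [2.75, 3.375]
midpoint 3.0625: h = -2.2346 < 0 → [2.75, 3.0625]

3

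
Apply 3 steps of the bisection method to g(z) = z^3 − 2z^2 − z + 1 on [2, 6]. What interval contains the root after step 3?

g(4) = 29 > 0, so the root lies in [2, 4]
g(3) = 7 > 0, so the root lies in [2, 3]
g(2.5) = 1.625 > 0, so the root lies in [2, 2.5]

[2, 2.5]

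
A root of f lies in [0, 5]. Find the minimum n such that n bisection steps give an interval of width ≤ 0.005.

Width after n steps is 5/2^n. Need 2^n ≥ 5/0.005 = 1000.
2^9 = 512 < 1000 ≤ 2^10 = 1024, so n = 10.

10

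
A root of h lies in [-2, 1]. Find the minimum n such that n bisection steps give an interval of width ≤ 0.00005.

16

Width after n steps is 3/2^n. Need 2^n ≥ 3/0.00005 = 60000.
2^15 = 32768 < 60000 ≤ 2^16 = 65536, so n = 16.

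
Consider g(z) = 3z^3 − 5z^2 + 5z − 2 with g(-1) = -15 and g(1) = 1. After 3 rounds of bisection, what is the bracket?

[0.5, 0.75]

z = 0 gives g = -2, negative; keep [0, 1]
z = 0.5 gives g = -0.375, negative; keep [0.5, 1]
z = 0.75 gives g = 0.203125, positive; keep [0.5, 0.75]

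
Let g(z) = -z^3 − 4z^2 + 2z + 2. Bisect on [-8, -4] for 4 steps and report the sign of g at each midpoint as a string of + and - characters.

m = -6, g(m) = 62 (+); new bracket [-6, -4]
m = -5, g(m) = 17 (+); new bracket [-5, -4]
m = -4.5, g(m) = 3.125 (+); new bracket [-4.5, -4]
m = -4.25, g(m) = -1.9844 (−); new bracket [-4.5, -4.25]

+++-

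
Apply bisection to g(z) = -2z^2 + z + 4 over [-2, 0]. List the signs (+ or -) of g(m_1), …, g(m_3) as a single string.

+--

midpoint -1: g = 1 > 0 → [-2, -1]
midpoint -1.5: g = -2 < 0 → [-1.5, -1]
midpoint -1.25: g = -0.375 < 0 → [-1.25, -1]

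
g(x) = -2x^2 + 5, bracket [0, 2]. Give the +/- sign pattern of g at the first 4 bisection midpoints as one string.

g(1) = 3 > 0, so the root lies in [1, 2]
g(1.5) = 0.5 > 0, so the root lies in [1.5, 2]
g(1.75) = -1.125 < 0, so the root lies in [1.5, 1.75]
g(1.625) = -0.2812 < 0, so the root lies in [1.5, 1.625]

++--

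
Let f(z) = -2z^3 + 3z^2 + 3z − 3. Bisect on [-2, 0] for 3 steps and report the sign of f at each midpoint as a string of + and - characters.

midpoint -1: f = -1 < 0 → [-2, -1]
midpoint -1.5: f = 6 > 0 → [-1.5, -1]
midpoint -1.25: f = 1.84375 > 0 → [-1.25, -1]

-++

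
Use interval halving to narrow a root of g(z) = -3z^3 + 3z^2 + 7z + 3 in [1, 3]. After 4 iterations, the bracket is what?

[2.125, 2.25]

m = 2, g(m) = 5 (+); new bracket [2, 3]
m = 2.5, g(m) = -7.625 (−); new bracket [2, 2.5]
m = 2.25, g(m) = -0.234375 (−); new bracket [2, 2.25]
m = 2.125, g(m) = 2.6348 (+); new bracket [2.125, 2.25]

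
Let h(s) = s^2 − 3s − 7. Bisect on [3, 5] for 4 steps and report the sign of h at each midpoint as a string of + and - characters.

--++

m = 4, h(m) = -3 (−); new bracket [4, 5]
m = 4.5, h(m) = -0.25 (−); new bracket [4.5, 5]
m = 4.75, h(m) = 1.3125 (+); new bracket [4.5, 4.75]
m = 4.625, h(m) = 0.5156 (+); new bracket [4.5, 4.625]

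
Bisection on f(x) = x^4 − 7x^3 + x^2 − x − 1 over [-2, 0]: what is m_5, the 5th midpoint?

-0.4375

m = -1, f(m) = 9 (+); new bracket [-1, 0]
m = -0.5, f(m) = 0.6875 (+); new bracket [-0.5, 0]
m = -0.25, f(m) = -0.574219 (−); new bracket [-0.5, -0.25]
m = -0.375, f(m) = -0.0955 (−); new bracket [-0.5, -0.375]
m = -0.4375, f(m) = 0.2517 (+); new bracket [-0.4375, -0.375]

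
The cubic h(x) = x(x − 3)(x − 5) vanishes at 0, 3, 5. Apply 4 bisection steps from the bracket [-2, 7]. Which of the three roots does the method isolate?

0

h(2.5) = 3.125 > 0, so the root lies in [-2, 2.5]
h(0.25) = 3.265625 > 0, so the root lies in [-2, 0.25]
h(-0.875) = -19.919922 < 0, so the root lies in [-0.875, 0.25]
h(-0.3125) = -5.4993 < 0, so the root lies in [-0.3125, 0.25]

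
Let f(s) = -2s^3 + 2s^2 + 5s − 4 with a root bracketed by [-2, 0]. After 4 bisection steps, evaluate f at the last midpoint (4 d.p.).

s = -1 gives f = -5, negative; keep [-2, -1]
s = -1.5 gives f = -0.25, negative; keep [-2, -1.5]
s = -1.75 gives f = 4.09375, positive; keep [-1.75, -1.5]
s = -1.625 gives f = 1.7383, positive; keep [-1.625, -1.5]

1.7383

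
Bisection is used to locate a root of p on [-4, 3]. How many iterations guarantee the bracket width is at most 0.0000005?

24

Width after n steps is 7/2^n. Need 2^n ≥ 7/0.0000005 = 14000000.
2^23 = 8388608 < 14000000 ≤ 2^24 = 16777216, so n = 24.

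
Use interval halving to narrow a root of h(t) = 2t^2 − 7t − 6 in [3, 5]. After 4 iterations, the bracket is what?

[4.125, 4.25]

t = 4 gives h = -2, negative; keep [4, 5]
t = 4.5 gives h = 3, positive; keep [4, 4.5]
t = 4.25 gives h = 0.375, positive; keep [4, 4.25]
t = 4.125 gives h = -0.8438, negative; keep [4.125, 4.25]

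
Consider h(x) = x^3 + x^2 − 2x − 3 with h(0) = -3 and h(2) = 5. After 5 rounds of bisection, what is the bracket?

x = 1 gives h = -3, negative; keep [1, 2]
x = 1.5 gives h = -0.375, negative; keep [1.5, 2]
x = 1.75 gives h = 1.921875, positive; keep [1.5, 1.75]
x = 1.625 gives h = 0.6816, positive; keep [1.5, 1.625]
x = 1.5625 gives h = 0.1311, positive; keep [1.5, 1.5625]

[1.5, 1.5625]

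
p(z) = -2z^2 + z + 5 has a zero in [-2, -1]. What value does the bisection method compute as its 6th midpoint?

p(-1.5) = -1 < 0, so the root lies in [-1.5, -1]
p(-1.25) = 0.625 > 0, so the root lies in [-1.5, -1.25]
p(-1.375) = -0.15625 < 0, so the root lies in [-1.375, -1.25]
p(-1.3125) = 0.2422 > 0, so the root lies in [-1.375, -1.3125]
p(-1.34375) = 0.0449 > 0, so the root lies in [-1.375, -1.34375]
p(-1.359375) = -0.0552 < 0, so the root lies in [-1.359375, -1.34375]

-1.359375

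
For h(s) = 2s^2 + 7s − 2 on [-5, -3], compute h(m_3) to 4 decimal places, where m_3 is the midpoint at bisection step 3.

s = -4 gives h = 2, positive; keep [-4, -3]
s = -3.5 gives h = -2, negative; keep [-4, -3.5]
s = -3.75 gives h = -0.125, negative; keep [-4, -3.75]

-0.1250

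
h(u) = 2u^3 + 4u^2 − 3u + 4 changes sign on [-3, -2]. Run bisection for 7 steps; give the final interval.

midpoint -2.5: h = 5.25 > 0 → [-3, -2.5]
midpoint -2.75: h = 0.90625 > 0 → [-3, -2.75]
midpoint -2.875: h = -1.839844 < 0 → [-2.875, -2.75]
midpoint -2.8125: h = -0.4165 < 0 → [-2.8125, -2.75]
midpoint -2.78125: h = 0.2573 > 0 → [-2.8125, -2.78125]
midpoint -2.796875: h = -0.0765 < 0 → [-2.796875, -2.78125]
midpoint -2.7890625: h = 0.0912 > 0 → [-2.796875, -2.7890625]

[-2.796875, -2.7890625]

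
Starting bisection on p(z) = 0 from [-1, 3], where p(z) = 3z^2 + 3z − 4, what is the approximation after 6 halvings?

p(1) = 2 > 0, so the root lies in [-1, 1]
p(0) = -4 < 0, so the root lies in [0, 1]
p(0.5) = -1.75 < 0, so the root lies in [0.5, 1]
p(0.75) = -0.0625 < 0, so the root lies in [0.75, 1]
p(0.875) = 0.9219 > 0, so the root lies in [0.75, 0.875]
p(0.8125) = 0.418 > 0, so the root lies in [0.75, 0.8125]

0.8125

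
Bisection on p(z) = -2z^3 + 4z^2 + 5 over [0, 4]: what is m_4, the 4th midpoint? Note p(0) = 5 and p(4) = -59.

2.25

midpoint 2: p = 5 > 0 → [2, 4]
midpoint 3: p = -13 < 0 → [2, 3]
midpoint 2.5: p = -1.25 < 0 → [2, 2.5]
midpoint 2.25: p = 2.4688 > 0 → [2.25, 2.5]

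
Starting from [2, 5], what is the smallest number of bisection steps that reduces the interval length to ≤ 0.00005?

16

Width after n steps is 3/2^n. Need 2^n ≥ 3/0.00005 = 60000.
2^15 = 32768 < 60000 ≤ 2^16 = 65536, so n = 16.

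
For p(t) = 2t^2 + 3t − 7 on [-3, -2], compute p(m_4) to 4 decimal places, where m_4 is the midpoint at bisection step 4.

0.3828

m = -2.5, p(m) = -2 (−); new bracket [-3, -2.5]
m = -2.75, p(m) = -0.125 (−); new bracket [-3, -2.75]
m = -2.875, p(m) = 0.90625 (+); new bracket [-2.875, -2.75]
m = -2.8125, p(m) = 0.3828 (+); new bracket [-2.8125, -2.75]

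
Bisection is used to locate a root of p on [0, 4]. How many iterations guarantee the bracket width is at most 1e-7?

Width after n steps is 4/2^n. Need 2^n ≥ 4/1e-7 = 40000000.
2^25 = 33554432 < 40000000 ≤ 2^26 = 67108864, so n = 26.

26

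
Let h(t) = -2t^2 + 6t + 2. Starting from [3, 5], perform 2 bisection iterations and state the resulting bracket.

t = 4 gives h = -6, negative; keep [3, 4]
t = 3.5 gives h = -1.5, negative; keep [3, 3.5]

[3, 3.5]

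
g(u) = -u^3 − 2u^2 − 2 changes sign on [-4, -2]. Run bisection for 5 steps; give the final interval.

m = -3, g(m) = 7 (+); new bracket [-3, -2]
m = -2.5, g(m) = 1.125 (+); new bracket [-2.5, -2]
m = -2.25, g(m) = -0.734375 (−); new bracket [-2.5, -2.25]
m = -2.375, g(m) = 0.1152 (+); new bracket [-2.375, -2.25]
m = -2.3125, g(m) = -0.3289 (−); new bracket [-2.375, -2.3125]

[-2.375, -2.3125]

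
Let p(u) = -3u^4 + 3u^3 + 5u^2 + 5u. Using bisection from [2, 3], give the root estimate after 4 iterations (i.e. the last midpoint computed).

p(2.5) = -26.5625 < 0, so the root lies in [2, 2.5]
p(2.25) = -6.152344 < 0, so the root lies in [2, 2.25]
p(2.125) = 0.817627 > 0, so the root lies in [2.125, 2.25]
p(2.1875) = -2.4273 < 0, so the root lies in [2.125, 2.1875]

2.1875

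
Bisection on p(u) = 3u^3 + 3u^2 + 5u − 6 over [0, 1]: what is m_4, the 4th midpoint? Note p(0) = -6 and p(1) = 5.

u = 0.5 gives p = -2.375, negative; keep [0.5, 1]
u = 0.75 gives p = 0.703125, positive; keep [0.5, 0.75]
u = 0.625 gives p = -0.970703, negative; keep [0.625, 0.75]
u = 0.6875 gives p = -0.1697, negative; keep [0.6875, 0.75]

0.6875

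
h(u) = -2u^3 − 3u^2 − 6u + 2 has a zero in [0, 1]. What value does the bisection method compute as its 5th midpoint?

midpoint 0.5: h = -2 < 0 → [0, 0.5]
midpoint 0.25: h = 0.28125 > 0 → [0.25, 0.5]
midpoint 0.375: h = -0.777344 < 0 → [0.25, 0.375]
midpoint 0.3125: h = -0.229 < 0 → [0.25, 0.3125]
midpoint 0.28125: h = 0.0307 > 0 → [0.28125, 0.3125]

0.28125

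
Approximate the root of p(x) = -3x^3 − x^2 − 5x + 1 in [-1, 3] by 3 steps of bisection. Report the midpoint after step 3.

m = 1, p(m) = -8 (−); new bracket [-1, 1]
m = 0, p(m) = 1 (+); new bracket [0, 1]
m = 0.5, p(m) = -2.125 (−); new bracket [0, 0.5]

0.5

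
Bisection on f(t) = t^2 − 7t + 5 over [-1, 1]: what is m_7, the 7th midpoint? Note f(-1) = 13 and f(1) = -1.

0.796875

t = 0 gives f = 5, positive; keep [0, 1]
t = 0.5 gives f = 1.75, positive; keep [0.5, 1]
t = 0.75 gives f = 0.3125, positive; keep [0.75, 1]
t = 0.875 gives f = -0.3594, negative; keep [0.75, 0.875]
t = 0.8125 gives f = -0.0273, negative; keep [0.75, 0.8125]
t = 0.78125 gives f = 0.1416, positive; keep [0.78125, 0.8125]
t = 0.796875 gives f = 0.0569, positive; keep [0.796875, 0.8125]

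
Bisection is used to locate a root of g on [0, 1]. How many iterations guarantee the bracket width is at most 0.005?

Width after n steps is 1/2^n. Need 2^n ≥ 1/0.005 = 200.
2^7 = 128 < 200 ≤ 2^8 = 256, so n = 8.

8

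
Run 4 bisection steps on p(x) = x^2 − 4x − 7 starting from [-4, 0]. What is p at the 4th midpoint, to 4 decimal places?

x = -2 gives p = 5, positive; keep [-2, 0]
x = -1 gives p = -2, negative; keep [-2, -1]
x = -1.5 gives p = 1.25, positive; keep [-1.5, -1]
x = -1.25 gives p = -0.4375, negative; keep [-1.5, -1.25]

-0.4375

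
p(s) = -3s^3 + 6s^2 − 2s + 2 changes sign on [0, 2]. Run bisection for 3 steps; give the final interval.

midpoint 1: p = 3 > 0 → [1, 2]
midpoint 1.5: p = 2.375 > 0 → [1.5, 2]
midpoint 1.75: p = 0.796875 > 0 → [1.75, 2]

[1.75, 2]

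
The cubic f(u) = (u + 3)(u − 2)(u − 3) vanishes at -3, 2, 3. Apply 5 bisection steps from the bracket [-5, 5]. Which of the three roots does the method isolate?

midpoint 0: f = 18 > 0 → [-5, 0]
midpoint -2.5: f = 12.375 > 0 → [-5, -2.5]
midpoint -3.75: f = -29.109375 < 0 → [-3.75, -2.5]
midpoint -3.125: f = -3.9238 < 0 → [-3.125, -2.5]
midpoint -2.8125: f = 5.2449 > 0 → [-3.125, -2.8125]

-3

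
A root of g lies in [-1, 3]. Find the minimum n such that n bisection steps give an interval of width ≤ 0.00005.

Width after n steps is 4/2^n. Need 2^n ≥ 4/0.00005 = 80000.
2^16 = 65536 < 80000 ≤ 2^17 = 131072, so n = 17.

17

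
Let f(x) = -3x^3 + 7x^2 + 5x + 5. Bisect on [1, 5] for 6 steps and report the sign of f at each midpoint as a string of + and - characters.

+-----

f(3) = 2 > 0, so the root lies in [3, 5]
f(4) = -55 < 0, so the root lies in [3, 4]
f(3.5) = -20.375 < 0, so the root lies in [3, 3.5]
f(3.25) = -7.7969 < 0, so the root lies in [3, 3.25]
f(3.125) = -2.5684 < 0, so the root lies in [3, 3.125]
f(3.0625) = -0.2039 < 0, so the root lies in [3, 3.0625]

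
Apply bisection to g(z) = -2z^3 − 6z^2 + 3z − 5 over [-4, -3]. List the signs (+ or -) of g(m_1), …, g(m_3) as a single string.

-++

z = -3.5 gives g = -3.25, negative; keep [-4, -3.5]
z = -3.75 gives g = 4.84375, positive; keep [-3.75, -3.5]
z = -3.625 gives g = 0.550781, positive; keep [-3.625, -3.5]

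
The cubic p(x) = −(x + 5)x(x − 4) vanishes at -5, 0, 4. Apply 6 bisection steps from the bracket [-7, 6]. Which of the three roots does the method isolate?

midpoint -0.5: p = -10.125 < 0 → [-7, -0.5]
midpoint -3.75: p = -36.328125 < 0 → [-7, -3.75]
midpoint -5.375: p = 18.896484 > 0 → [-5.375, -3.75]
midpoint -4.5625: p = -17.0916 < 0 → [-5.375, -4.5625]
midpoint -4.96875: p = -1.3926 < 0 → [-5.375, -4.96875]
midpoint -5.171875: p = 8.153 > 0 → [-5.171875, -4.96875]

-5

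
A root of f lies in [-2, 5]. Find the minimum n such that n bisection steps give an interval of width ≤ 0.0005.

Width after n steps is 7/2^n. Need 2^n ≥ 7/0.0005 = 14000.
2^13 = 8192 < 14000 ≤ 2^14 = 16384, so n = 14.

14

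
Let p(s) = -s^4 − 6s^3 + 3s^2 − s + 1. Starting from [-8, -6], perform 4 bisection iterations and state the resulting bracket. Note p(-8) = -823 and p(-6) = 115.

[-6.5, -6.375]

midpoint -7: p = -188 < 0 → [-7, -6]
midpoint -6.5: p = -3.0625 < 0 → [-6.5, -6]
midpoint -6.25: p = 63.402344 > 0 → [-6.5, -6.25]
midpoint -6.375: p = 32.1404 > 0 → [-6.5, -6.375]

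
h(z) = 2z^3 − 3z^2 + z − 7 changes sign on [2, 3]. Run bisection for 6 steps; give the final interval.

m = 2.5, h(m) = 8 (+); new bracket [2, 2.5]
m = 2.25, h(m) = 2.84375 (+); new bracket [2, 2.25]
m = 2.125, h(m) = 0.769531 (+); new bracket [2, 2.125]
m = 2.0625, h(m) = -0.1519 (−); new bracket [2.0625, 2.125]
m = 2.09375, h(m) = 0.2995 (+); new bracket [2.0625, 2.09375]
m = 2.078125, h(m) = 0.0715 (+); new bracket [2.0625, 2.078125]

[2.0625, 2.078125]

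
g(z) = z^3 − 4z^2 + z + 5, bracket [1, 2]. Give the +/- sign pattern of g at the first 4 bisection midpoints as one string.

g(1.5) = 0.875 > 0, so the root lies in [1.5, 2]
g(1.75) = -0.140625 < 0, so the root lies in [1.5, 1.75]
g(1.625) = 0.353516 > 0, so the root lies in [1.625, 1.75]
g(1.6875) = 0.1023 > 0, so the root lies in [1.6875, 1.75]

+-++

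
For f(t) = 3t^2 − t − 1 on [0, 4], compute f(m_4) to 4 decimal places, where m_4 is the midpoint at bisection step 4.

-0.0625

midpoint 2: f = 9 > 0 → [0, 2]
midpoint 1: f = 1 > 0 → [0, 1]
midpoint 0.5: f = -0.75 < 0 → [0.5, 1]
midpoint 0.75: f = -0.0625 < 0 → [0.75, 1]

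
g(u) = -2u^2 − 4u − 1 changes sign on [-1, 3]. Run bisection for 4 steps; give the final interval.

u = 1 gives g = -7, negative; keep [-1, 1]
u = 0 gives g = -1, negative; keep [-1, 0]
u = -0.5 gives g = 0.5, positive; keep [-0.5, 0]
u = -0.25 gives g = -0.125, negative; keep [-0.5, -0.25]

[-0.5, -0.25]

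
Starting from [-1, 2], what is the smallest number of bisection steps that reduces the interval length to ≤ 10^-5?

Width after n steps is 3/2^n. Need 2^n ≥ 3/10^-5 = 300000.
2^18 = 262144 < 300000 ≤ 2^19 = 524288, so n = 19.

19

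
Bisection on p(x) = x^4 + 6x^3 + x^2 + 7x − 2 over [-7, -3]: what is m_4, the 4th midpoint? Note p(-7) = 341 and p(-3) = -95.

m = -5, p(m) = -137 (−); new bracket [-7, -5]
m = -6, p(m) = -8 (−); new bracket [-7, -6]
m = -6.5, p(m) = 132.0625 (+); new bracket [-6.5, -6]
m = -6.25, p(m) = 54.3477 (+); new bracket [-6.25, -6]

-6.25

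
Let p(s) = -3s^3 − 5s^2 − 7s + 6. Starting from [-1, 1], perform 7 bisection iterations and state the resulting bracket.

m = 0, p(m) = 6 (+); new bracket [0, 1]
m = 0.5, p(m) = 0.875 (+); new bracket [0.5, 1]
m = 0.75, p(m) = -3.328125 (−); new bracket [0.5, 0.75]
m = 0.625, p(m) = -1.0605 (−); new bracket [0.5, 0.625]
m = 0.5625, p(m) = -0.0535 (−); new bracket [0.5, 0.5625]
m = 0.53125, p(m) = 0.4203 (+); new bracket [0.53125, 0.5625]
m = 0.546875, p(m) = 0.1858 (+); new bracket [0.546875, 0.5625]

[0.546875, 0.5625]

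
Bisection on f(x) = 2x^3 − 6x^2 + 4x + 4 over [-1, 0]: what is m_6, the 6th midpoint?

-0.515625

m = -0.5, f(m) = 0.25 (+); new bracket [-1, -0.5]
m = -0.75, f(m) = -3.21875 (−); new bracket [-0.75, -0.5]
m = -0.625, f(m) = -1.332031 (−); new bracket [-0.625, -0.5]
m = -0.5625, f(m) = -0.5044 (−); new bracket [-0.5625, -0.5]
m = -0.53125, f(m) = -0.1182 (−); new bracket [-0.53125, -0.5]
m = -0.515625, f(m) = 0.0681 (+); new bracket [-0.53125, -0.515625]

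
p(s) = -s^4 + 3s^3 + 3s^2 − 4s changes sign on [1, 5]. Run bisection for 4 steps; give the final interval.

[3.5, 3.75]

m = 3, p(m) = 15 (+); new bracket [3, 5]
m = 4, p(m) = -32 (−); new bracket [3, 4]
m = 3.5, p(m) = 1.3125 (+); new bracket [3.5, 4]
m = 3.75, p(m) = -12.3633 (−); new bracket [3.5, 3.75]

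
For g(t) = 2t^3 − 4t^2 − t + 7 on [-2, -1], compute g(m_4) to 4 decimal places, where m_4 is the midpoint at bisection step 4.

midpoint -1.5: g = -7.25 < 0 → [-1.5, -1]
midpoint -1.25: g = -1.90625 < 0 → [-1.25, -1]
midpoint -1.125: g = 0.214844 > 0 → [-1.25, -1.125]
midpoint -1.1875: g = -0.8022 < 0 → [-1.1875, -1.125]

-0.8022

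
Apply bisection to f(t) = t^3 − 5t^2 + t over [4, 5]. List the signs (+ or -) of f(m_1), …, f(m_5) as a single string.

m = 4.5, f(m) = -5.625 (−); new bracket [4.5, 5]
m = 4.75, f(m) = -0.890625 (−); new bracket [4.75, 5]
m = 4.875, f(m) = 1.904297 (+); new bracket [4.75, 4.875]
m = 4.8125, f(m) = 0.47 (+); new bracket [4.75, 4.8125]
m = 4.78125, f(m) = -0.2195 (−); new bracket [4.78125, 4.8125]

--++-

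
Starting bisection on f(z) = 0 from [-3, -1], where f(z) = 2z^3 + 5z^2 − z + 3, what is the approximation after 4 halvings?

-2.875

f(-2) = 9 > 0, so the root lies in [-3, -2]
f(-2.5) = 5.5 > 0, so the root lies in [-3, -2.5]
f(-2.75) = 1.96875 > 0, so the root lies in [-3, -2.75]
f(-2.875) = -0.3242 < 0, so the root lies in [-2.875, -2.75]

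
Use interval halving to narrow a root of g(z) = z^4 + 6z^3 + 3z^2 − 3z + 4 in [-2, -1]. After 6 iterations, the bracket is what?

[-1.515625, -1.5]

midpoint -1.5: g = 0.0625 > 0 → [-2, -1.5]
midpoint -1.75: g = -4.339844 < 0 → [-1.75, -1.5]
midpoint -1.625: g = -1.976318 < 0 → [-1.625, -1.5]
midpoint -1.5625: g = -0.916 < 0 → [-1.5625, -1.5]
midpoint -1.53125: g = -0.4165 < 0 → [-1.53125, -1.5]
midpoint -1.515625: g = -0.1744 < 0 → [-1.515625, -1.5]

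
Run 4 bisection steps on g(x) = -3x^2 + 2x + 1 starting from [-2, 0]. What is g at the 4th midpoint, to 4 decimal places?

-0.1719

midpoint -1: g = -4 < 0 → [-1, 0]
midpoint -0.5: g = -0.75 < 0 → [-0.5, 0]
midpoint -0.25: g = 0.3125 > 0 → [-0.5, -0.25]
midpoint -0.375: g = -0.1719 < 0 → [-0.375, -0.25]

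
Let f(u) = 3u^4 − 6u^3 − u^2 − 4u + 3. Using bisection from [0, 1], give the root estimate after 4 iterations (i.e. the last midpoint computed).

m = 0.5, f(m) = 0.1875 (+); new bracket [0.5, 1]
m = 0.75, f(m) = -2.144531 (−); new bracket [0.5, 0.75]
m = 0.625, f(m) = -0.897705 (−); new bracket [0.5, 0.625]
m = 0.5625, f(m) = -0.3339 (−); new bracket [0.5, 0.5625]

0.5625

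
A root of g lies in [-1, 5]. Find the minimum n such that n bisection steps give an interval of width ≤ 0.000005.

21

Width after n steps is 6/2^n. Need 2^n ≥ 6/0.000005 = 1200000.
2^20 = 1048576 < 1200000 ≤ 2^21 = 2097152, so n = 21.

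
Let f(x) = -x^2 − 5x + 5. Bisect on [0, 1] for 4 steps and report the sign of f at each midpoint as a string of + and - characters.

m = 0.5, f(m) = 2.25 (+); new bracket [0.5, 1]
m = 0.75, f(m) = 0.6875 (+); new bracket [0.75, 1]
m = 0.875, f(m) = -0.140625 (−); new bracket [0.75, 0.875]
m = 0.8125, f(m) = 0.2773 (+); new bracket [0.8125, 0.875]

++-+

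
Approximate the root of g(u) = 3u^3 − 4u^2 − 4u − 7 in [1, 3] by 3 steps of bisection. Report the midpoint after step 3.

g(2) = -7 < 0, so the root lies in [2, 3]
g(2.5) = 4.875 > 0, so the root lies in [2, 2.5]
g(2.25) = -2.078125 < 0, so the root lies in [2.25, 2.5]

2.25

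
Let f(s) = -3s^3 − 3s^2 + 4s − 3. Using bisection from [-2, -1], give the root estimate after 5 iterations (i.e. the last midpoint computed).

-1.96875

midpoint -1.5: f = -5.625 < 0 → [-2, -1.5]
midpoint -1.75: f = -3.109375 < 0 → [-2, -1.75]
midpoint -1.875: f = -1.271484 < 0 → [-2, -1.875]
midpoint -1.9375: f = -0.1921 < 0 → [-2, -1.9375]
midpoint -1.96875: f = 0.3896 > 0 → [-1.96875, -1.9375]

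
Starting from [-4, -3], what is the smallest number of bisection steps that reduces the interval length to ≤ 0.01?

Width after n steps is 1/2^n. Need 2^n ≥ 1/0.01 = 100.
2^6 = 64 < 100 ≤ 2^7 = 128, so n = 7.

7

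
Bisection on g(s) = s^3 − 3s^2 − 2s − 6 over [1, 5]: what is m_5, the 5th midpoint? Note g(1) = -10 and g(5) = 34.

3.875

g(3) = -12 < 0, so the root lies in [3, 5]
g(4) = 2 > 0, so the root lies in [3, 4]
g(3.5) = -6.875 < 0, so the root lies in [3.5, 4]
g(3.75) = -2.9531 < 0, so the root lies in [3.75, 4]
g(3.875) = -0.6113 < 0, so the root lies in [3.875, 4]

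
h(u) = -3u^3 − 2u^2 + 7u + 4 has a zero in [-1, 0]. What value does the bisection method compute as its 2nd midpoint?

-0.75

m = -0.5, h(m) = 0.375 (+); new bracket [-1, -0.5]
m = -0.75, h(m) = -1.109375 (−); new bracket [-0.75, -0.5]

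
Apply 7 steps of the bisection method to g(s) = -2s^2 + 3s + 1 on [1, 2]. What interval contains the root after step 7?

g(1.5) = 1 > 0, so the root lies in [1.5, 2]
g(1.75) = 0.125 > 0, so the root lies in [1.75, 2]
g(1.875) = -0.40625 < 0, so the root lies in [1.75, 1.875]
g(1.8125) = -0.1328 < 0, so the root lies in [1.75, 1.8125]
g(1.78125) = -0.002 < 0, so the root lies in [1.75, 1.78125]
g(1.765625) = 0.062 > 0, so the root lies in [1.765625, 1.78125]
g(1.7734375) = 0.0302 > 0, so the root lies in [1.7734375, 1.78125]

[1.7734375, 1.78125]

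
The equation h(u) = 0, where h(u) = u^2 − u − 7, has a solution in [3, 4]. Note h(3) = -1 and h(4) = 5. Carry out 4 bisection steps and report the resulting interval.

h(3.5) = 1.75 > 0, so the root lies in [3, 3.5]
h(3.25) = 0.3125 > 0, so the root lies in [3, 3.25]
h(3.125) = -0.359375 < 0, so the root lies in [3.125, 3.25]
h(3.1875) = -0.0273 < 0, so the root lies in [3.1875, 3.25]

[3.1875, 3.25]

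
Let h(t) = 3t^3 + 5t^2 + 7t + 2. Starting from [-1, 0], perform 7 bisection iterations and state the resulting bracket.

midpoint -0.5: h = -0.625 < 0 → [-0.5, 0]
midpoint -0.25: h = 0.515625 > 0 → [-0.5, -0.25]
midpoint -0.375: h = -0.080078 < 0 → [-0.375, -0.25]
midpoint -0.3125: h = 0.2092 > 0 → [-0.375, -0.3125]
midpoint -0.34375: h = 0.0627 > 0 → [-0.375, -0.34375]
midpoint -0.359375: h = -0.0091 < 0 → [-0.359375, -0.34375]
midpoint -0.3515625: h = 0.0267 > 0 → [-0.359375, -0.3515625]

[-0.359375, -0.3515625]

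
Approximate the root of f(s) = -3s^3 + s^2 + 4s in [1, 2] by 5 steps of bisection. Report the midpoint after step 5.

1.34375

s = 1.5 gives f = -1.875, negative; keep [1, 1.5]
s = 1.25 gives f = 0.703125, positive; keep [1.25, 1.5]
s = 1.375 gives f = -0.408203, negative; keep [1.25, 1.375]
s = 1.3125 gives f = 0.1897, positive; keep [1.3125, 1.375]
s = 1.34375 gives f = -0.0984, negative; keep [1.3125, 1.34375]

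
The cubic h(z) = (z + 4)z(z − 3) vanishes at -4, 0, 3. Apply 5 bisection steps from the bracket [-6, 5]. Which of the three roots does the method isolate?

h(-0.5) = 6.125 > 0, so the root lies in [-6, -0.5]
h(-3.25) = 15.234375 > 0, so the root lies in [-6, -3.25]
h(-4.625) = -22.041016 < 0, so the root lies in [-4.625, -3.25]
h(-3.9375) = 1.7073 > 0, so the root lies in [-4.625, -3.9375]
h(-4.28125) = -8.7674 < 0, so the root lies in [-4.28125, -3.9375]

-4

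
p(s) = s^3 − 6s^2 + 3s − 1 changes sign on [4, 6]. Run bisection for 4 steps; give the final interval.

p(5) = -11 < 0, so the root lies in [5, 6]
p(5.5) = 0.375 > 0, so the root lies in [5, 5.5]
p(5.25) = -5.921875 < 0, so the root lies in [5.25, 5.5]
p(5.375) = -2.9316 < 0, so the root lies in [5.375, 5.5]

[5.375, 5.5]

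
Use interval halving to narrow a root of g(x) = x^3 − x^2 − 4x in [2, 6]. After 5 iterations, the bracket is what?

[2.5, 2.625]

x = 4 gives g = 32, positive; keep [2, 4]
x = 3 gives g = 6, positive; keep [2, 3]
x = 2.5 gives g = -0.625, negative; keep [2.5, 3]
x = 2.75 gives g = 2.2344, positive; keep [2.5, 2.75]
x = 2.625 gives g = 0.6973, positive; keep [2.5, 2.625]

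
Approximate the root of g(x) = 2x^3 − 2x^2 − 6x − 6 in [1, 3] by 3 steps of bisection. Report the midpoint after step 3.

g(2) = -10 < 0, so the root lies in [2, 3]
g(2.5) = -2.25 < 0, so the root lies in [2.5, 3]
g(2.75) = 3.96875 > 0, so the root lies in [2.5, 2.75]

2.75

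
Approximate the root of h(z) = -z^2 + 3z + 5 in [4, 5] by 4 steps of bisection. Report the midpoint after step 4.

4.1875

midpoint 4.5: h = -1.75 < 0 → [4, 4.5]
midpoint 4.25: h = -0.3125 < 0 → [4, 4.25]
midpoint 4.125: h = 0.359375 > 0 → [4.125, 4.25]
midpoint 4.1875: h = 0.0273 > 0 → [4.1875, 4.25]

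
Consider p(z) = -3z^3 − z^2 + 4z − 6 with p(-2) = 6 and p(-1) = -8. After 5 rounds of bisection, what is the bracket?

p(-1.5) = -4.125 < 0, so the root lies in [-2, -1.5]
p(-1.75) = 0.015625 > 0, so the root lies in [-1.75, -1.5]
p(-1.625) = -2.267578 < 0, so the root lies in [-1.75, -1.625]
p(-1.6875) = -1.1814 < 0, so the root lies in [-1.75, -1.6875]
p(-1.71875) = -0.597 < 0, so the root lies in [-1.75, -1.71875]

[-1.75, -1.71875]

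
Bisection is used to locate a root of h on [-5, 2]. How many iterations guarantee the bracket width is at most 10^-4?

17

Width after n steps is 7/2^n. Need 2^n ≥ 7/10^-4 = 70000.
2^16 = 65536 < 70000 ≤ 2^17 = 131072, so n = 17.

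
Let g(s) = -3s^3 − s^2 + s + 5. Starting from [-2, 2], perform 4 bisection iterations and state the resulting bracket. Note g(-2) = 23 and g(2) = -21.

[1, 1.25]

midpoint 0: g = 5 > 0 → [0, 2]
midpoint 1: g = 2 > 0 → [1, 2]
midpoint 1.5: g = -5.875 < 0 → [1, 1.5]
midpoint 1.25: g = -1.1719 < 0 → [1, 1.25]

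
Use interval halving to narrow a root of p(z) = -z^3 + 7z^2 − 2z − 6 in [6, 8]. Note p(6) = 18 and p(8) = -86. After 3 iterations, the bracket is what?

[6.5, 6.75]

midpoint 7: p = -20 < 0 → [6, 7]
midpoint 6.5: p = 2.125 > 0 → [6.5, 7]
midpoint 6.75: p = -8.109375 < 0 → [6.5, 6.75]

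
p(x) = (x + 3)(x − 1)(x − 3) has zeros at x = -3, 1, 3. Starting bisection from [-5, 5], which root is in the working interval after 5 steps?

-3

midpoint 0: p = 9 > 0 → [-5, 0]
midpoint -2.5: p = 9.625 > 0 → [-5, -2.5]
midpoint -3.75: p = -24.046875 < 0 → [-3.75, -2.5]
midpoint -3.125: p = -3.1582 < 0 → [-3.125, -2.5]
midpoint -2.8125: p = 4.155 > 0 → [-3.125, -2.8125]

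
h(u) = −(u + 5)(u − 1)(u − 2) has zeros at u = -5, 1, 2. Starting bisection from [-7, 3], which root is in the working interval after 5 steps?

-5

u = -2 gives h = -36, negative; keep [-7, -2]
u = -4.5 gives h = -17.875, negative; keep [-7, -4.5]
u = -5.75 gives h = 39.234375, positive; keep [-5.75, -4.5]
u = -5.125 gives h = 5.4551, positive; keep [-5.125, -4.5]
u = -4.8125 gives h = -7.4246, negative; keep [-5.125, -4.8125]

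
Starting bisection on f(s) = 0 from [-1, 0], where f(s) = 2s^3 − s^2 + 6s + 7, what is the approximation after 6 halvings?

-0.859375

midpoint -0.5: f = 3.5 > 0 → [-1, -0.5]
midpoint -0.75: f = 1.09375 > 0 → [-1, -0.75]
midpoint -0.875: f = -0.355469 < 0 → [-0.875, -0.75]
midpoint -0.8125: f = 0.3921 > 0 → [-0.875, -0.8125]
midpoint -0.84375: f = 0.0242 > 0 → [-0.875, -0.84375]
midpoint -0.859375: f = -0.1641 < 0 → [-0.859375, -0.84375]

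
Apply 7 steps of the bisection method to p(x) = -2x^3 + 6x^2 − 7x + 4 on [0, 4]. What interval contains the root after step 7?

m = 2, p(m) = -2 (−); new bracket [0, 2]
m = 1, p(m) = 1 (+); new bracket [1, 2]
m = 1.5, p(m) = 0.25 (+); new bracket [1.5, 2]
m = 1.75, p(m) = -0.5938 (−); new bracket [1.5, 1.75]
m = 1.625, p(m) = -0.1133 (−); new bracket [1.5, 1.625]
m = 1.5625, p(m) = 0.0815 (+); new bracket [1.5625, 1.625]
m = 1.59375, p(m) = -0.0124 (−); new bracket [1.5625, 1.59375]

[1.5625, 1.59375]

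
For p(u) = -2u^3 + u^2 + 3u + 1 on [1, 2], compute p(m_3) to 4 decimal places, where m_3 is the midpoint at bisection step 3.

midpoint 1.5: p = 1 > 0 → [1.5, 2]
midpoint 1.75: p = -1.40625 < 0 → [1.5, 1.75]
midpoint 1.625: p = -0.066406 < 0 → [1.5, 1.625]

-0.0664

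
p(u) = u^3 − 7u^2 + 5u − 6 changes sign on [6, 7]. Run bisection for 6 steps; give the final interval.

[6.359375, 6.375]

m = 6.5, p(m) = 5.375 (+); new bracket [6, 6.5]
m = 6.25, p(m) = -4.046875 (−); new bracket [6.25, 6.5]
m = 6.375, p(m) = 0.474609 (+); new bracket [6.25, 6.375]
m = 6.3125, p(m) = -1.8328 (−); new bracket [6.3125, 6.375]
m = 6.34375, p(m) = -0.6908 (−); new bracket [6.34375, 6.375]
m = 6.359375, p(m) = -0.1111 (−); new bracket [6.359375, 6.375]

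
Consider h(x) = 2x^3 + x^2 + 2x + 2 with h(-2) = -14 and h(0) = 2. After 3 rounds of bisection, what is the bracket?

midpoint -1: h = -1 < 0 → [-1, 0]
midpoint -0.5: h = 1 > 0 → [-1, -0.5]
midpoint -0.75: h = 0.21875 > 0 → [-1, -0.75]

[-1, -0.75]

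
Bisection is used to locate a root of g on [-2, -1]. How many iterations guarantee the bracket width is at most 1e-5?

Width after n steps is 1/2^n. Need 2^n ≥ 1/1e-5 = 100000.
2^16 = 65536 < 100000 ≤ 2^17 = 131072, so n = 17.

17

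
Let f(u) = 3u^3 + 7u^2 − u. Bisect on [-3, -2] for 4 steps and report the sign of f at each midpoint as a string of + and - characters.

-+++

f(-2.5) = -0.625 < 0, so the root lies in [-2.5, -2]
f(-2.25) = 3.515625 > 0, so the root lies in [-2.5, -2.25]
f(-2.375) = 1.669922 > 0, so the root lies in [-2.5, -2.375]
f(-2.4375) = 0.5808 > 0, so the root lies in [-2.5, -2.4375]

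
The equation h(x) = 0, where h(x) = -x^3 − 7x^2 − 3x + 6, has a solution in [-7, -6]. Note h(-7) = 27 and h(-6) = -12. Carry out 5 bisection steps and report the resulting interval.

h(-6.5) = 4.375 > 0, so the root lies in [-6.5, -6]
h(-6.25) = -4.546875 < 0, so the root lies in [-6.5, -6.25]
h(-6.375) = -0.275391 < 0, so the root lies in [-6.5, -6.375]
h(-6.4375) = 2.0017 > 0, so the root lies in [-6.4375, -6.375]
h(-6.40625) = 0.8512 > 0, so the root lies in [-6.40625, -6.375]

[-6.40625, -6.375]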